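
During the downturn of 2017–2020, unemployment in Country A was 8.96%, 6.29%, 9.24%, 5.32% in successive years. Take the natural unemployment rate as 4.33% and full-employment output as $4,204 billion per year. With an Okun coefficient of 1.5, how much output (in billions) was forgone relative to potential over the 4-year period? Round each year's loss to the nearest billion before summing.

$788 billion

Year 2017: gap = -1.5 × (8.96 - 4.33) = -6.945%, loss ≈ 4204 × 6.945/100 ≈ 292.
Year 2018: gap = -1.5 × (6.29 - 4.33) = -2.94%, loss ≈ 4204 × 2.94/100 ≈ 124.
Year 2019: gap = -1.5 × (9.24 - 4.33) = -7.365%, loss ≈ 4204 × 7.365/100 ≈ 310.
Year 2020: gap = -1.5 × (5.32 - 4.33) = -1.485%, loss ≈ 4204 × 1.485/100 ≈ 62.
Total lost output = 292 + 124 + 310 + 62 = 788 billion.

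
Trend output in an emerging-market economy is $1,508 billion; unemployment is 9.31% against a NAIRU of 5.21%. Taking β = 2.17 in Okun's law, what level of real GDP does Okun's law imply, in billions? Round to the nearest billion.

Unemployment gap = 9.31 - 5.21 = 4.1 points, so the output gap is -2.17 × 4.1 = -8.897%.
Actual GDP = 1508 × (1 - 8.897/100) = 1508 × 0.91103 ≈ 1374 billion.

$1,374 billion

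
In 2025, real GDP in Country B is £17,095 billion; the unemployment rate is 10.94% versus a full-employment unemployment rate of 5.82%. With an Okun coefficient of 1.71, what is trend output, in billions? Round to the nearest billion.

£18,735 billion

Unemployment gap = 10.94 - 5.82 = 5.12 points, so output gap = -1.71 × 5.12 = -8.7552%.
Since Y = Y* × (1 + gap/100), Y* = 17095/0.912448 ≈ 18735 billion.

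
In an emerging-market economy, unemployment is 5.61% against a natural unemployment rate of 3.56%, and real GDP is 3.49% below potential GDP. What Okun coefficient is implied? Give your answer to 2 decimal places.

β ≈ 1.70

Okun's law: output gap = -β × (u - u*).
-3.49 = -β × (5.61 - 3.56) = -β × 2.05, so β = 3.49/2.05 = 1.70.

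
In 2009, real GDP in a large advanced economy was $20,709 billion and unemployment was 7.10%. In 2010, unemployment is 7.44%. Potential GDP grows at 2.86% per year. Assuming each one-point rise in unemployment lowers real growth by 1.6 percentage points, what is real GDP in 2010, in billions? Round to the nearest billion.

$21,189 billion

Δu = 7.44 - 7.1 = 0.34 points.
Okun's law (growth form): g_Y = g_Y* - β × Δu = 2.86 - 1.6 × (0.34) = 2.86 - 0.544 = 2.316%.
Real GDP in the next year = 20709 × (1 + 2.316/100) = 20709 × 1.02316 ≈ 21189 billion.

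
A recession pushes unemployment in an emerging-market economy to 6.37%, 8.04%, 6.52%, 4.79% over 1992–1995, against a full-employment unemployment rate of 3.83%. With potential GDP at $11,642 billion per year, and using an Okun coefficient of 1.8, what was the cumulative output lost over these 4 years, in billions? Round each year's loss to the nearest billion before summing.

$2,179 billion

Year 1992: gap = -1.8 × (6.37 - 3.83) = -4.572%, loss ≈ 11642 × 4.572/100 ≈ 532.
Year 1993: gap = -1.8 × (8.04 - 3.83) = -7.578%, loss ≈ 11642 × 7.578/100 ≈ 882.
Year 1994: gap = -1.8 × (6.52 - 3.83) = -4.842%, loss ≈ 11642 × 4.842/100 ≈ 564.
Year 1995: gap = -1.8 × (4.79 - 3.83) = -1.728%, loss ≈ 11642 × 1.728/100 ≈ 201.
Total lost output = 532 + 882 + 564 + 201 = 2179 billion.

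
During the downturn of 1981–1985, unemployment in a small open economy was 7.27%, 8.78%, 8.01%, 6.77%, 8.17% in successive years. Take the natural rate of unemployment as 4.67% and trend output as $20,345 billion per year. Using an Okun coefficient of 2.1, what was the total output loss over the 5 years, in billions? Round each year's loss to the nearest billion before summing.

Year 1981: gap = -2.1 × (7.27 - 4.67) = -5.46%, loss ≈ 20345 × 5.46/100 ≈ 1111.
Year 1982: gap = -2.1 × (8.78 - 4.67) = -8.631%, loss ≈ 20345 × 8.631/100 ≈ 1756.
Year 1983: gap = -2.1 × (8.01 - 4.67) = -7.014%, loss ≈ 20345 × 7.014/100 ≈ 1427.
Year 1984: gap = -2.1 × (6.77 - 4.67) = -4.41%, loss ≈ 20345 × 4.41/100 ≈ 897.
Year 1985: gap = -2.1 × (8.17 - 4.67) = -7.35%, loss ≈ 20345 × 7.35/100 ≈ 1495.
Total lost output = 1111 + 1756 + 1427 + 897 + 1495 = 6686 billion.

$6,686 billion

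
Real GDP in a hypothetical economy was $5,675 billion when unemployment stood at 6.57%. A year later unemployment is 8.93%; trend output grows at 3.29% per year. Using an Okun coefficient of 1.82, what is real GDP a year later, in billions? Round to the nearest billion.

$5,618 billion

Δu = 8.93 - 6.57 = 2.36 points.
Okun's law (growth form): g_Y = g_Y* - β × Δu = 3.29 - 1.82 × (2.36) = 3.29 - 4.2952 = -1.0052%.
Real GDP in the next year = 5675 × (1 - 1.0052/100) = 5675 × 0.989948 ≈ 5618 billion.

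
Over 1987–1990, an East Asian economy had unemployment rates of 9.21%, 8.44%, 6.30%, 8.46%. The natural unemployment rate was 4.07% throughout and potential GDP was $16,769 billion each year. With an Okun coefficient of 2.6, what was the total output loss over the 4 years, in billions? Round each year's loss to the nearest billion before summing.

Year 1987: gap = -2.6 × (9.21 - 4.07) = -13.364%, loss ≈ 16769 × 13.364/100 ≈ 2241.
Year 1988: gap = -2.6 × (8.44 - 4.07) = -11.362%, loss ≈ 16769 × 11.362/100 ≈ 1905.
Year 1989: gap = -2.6 × (6.3 - 4.07) = -5.798%, loss ≈ 16769 × 5.798/100 ≈ 972.
Year 1990: gap = -2.6 × (8.46 - 4.07) = -11.414%, loss ≈ 16769 × 11.414/100 ≈ 1914.
Total lost output = 2241 + 1905 + 972 + 1914 = 7032 billion.

$7,032 billion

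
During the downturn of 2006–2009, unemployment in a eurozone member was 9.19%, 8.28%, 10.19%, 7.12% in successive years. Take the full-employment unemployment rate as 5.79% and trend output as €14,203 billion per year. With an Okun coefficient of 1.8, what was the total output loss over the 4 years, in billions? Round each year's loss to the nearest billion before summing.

Year 2006: gap = -1.8 × (9.19 - 5.79) = -6.12%, loss ≈ 14203 × 6.12/100 ≈ 869.
Year 2007: gap = -1.8 × (8.28 - 5.79) = -4.482%, loss ≈ 14203 × 4.482/100 ≈ 637.
Year 2008: gap = -1.8 × (10.19 - 5.79) = -7.92%, loss ≈ 14203 × 7.92/100 ≈ 1125.
Year 2009: gap = -1.8 × (7.12 - 5.79) = -2.394%, loss ≈ 14203 × 2.394/100 ≈ 340.
Total lost output = 869 + 637 + 1125 + 340 = 2971 billion.

€2,971 billion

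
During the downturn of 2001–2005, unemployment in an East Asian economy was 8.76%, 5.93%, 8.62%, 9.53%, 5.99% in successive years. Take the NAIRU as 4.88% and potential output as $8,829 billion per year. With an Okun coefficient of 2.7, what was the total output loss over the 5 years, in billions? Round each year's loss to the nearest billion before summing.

Year 2001: gap = -2.7 × (8.76 - 4.88) = -10.476%, loss ≈ 8829 × 10.476/100 ≈ 925.
Year 2002: gap = -2.7 × (5.93 - 4.88) = -2.835%, loss ≈ 8829 × 2.835/100 ≈ 250.
Year 2003: gap = -2.7 × (8.62 - 4.88) = -10.098%, loss ≈ 8829 × 10.098/100 ≈ 892.
Year 2004: gap = -2.7 × (9.53 - 4.88) = -12.555%, loss ≈ 8829 × 12.555/100 ≈ 1108.
Year 2005: gap = -2.7 × (5.99 - 4.88) = -2.997%, loss ≈ 8829 × 2.997/100 ≈ 265.
Total lost output = 925 + 250 + 892 + 1108 + 265 = 3440 billion.

$3,440 billion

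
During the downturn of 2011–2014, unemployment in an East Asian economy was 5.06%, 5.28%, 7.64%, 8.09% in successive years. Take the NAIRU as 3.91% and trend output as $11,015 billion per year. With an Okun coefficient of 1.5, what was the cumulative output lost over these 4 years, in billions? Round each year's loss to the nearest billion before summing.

Year 2011: gap = -1.5 × (5.06 - 3.91) = -1.725%, loss ≈ 11015 × 1.725/100 ≈ 190.
Year 2012: gap = -1.5 × (5.28 - 3.91) = -2.055%, loss ≈ 11015 × 2.055/100 ≈ 226.
Year 2013: gap = -1.5 × (7.64 - 3.91) = -5.595%, loss ≈ 11015 × 5.595/100 ≈ 616.
Year 2014: gap = -1.5 × (8.09 - 3.91) = -6.27%, loss ≈ 11015 × 6.27/100 ≈ 691.
Total lost output = 190 + 226 + 616 + 691 = 1723 billion.

$1,723 billion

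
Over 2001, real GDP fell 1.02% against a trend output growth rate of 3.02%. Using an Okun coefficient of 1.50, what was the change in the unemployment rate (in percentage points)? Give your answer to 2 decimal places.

Growth-rate Okun's law: g_Y = g_Y* - β × Δu, so Δu = (g_Y* - g_Y)/β.
Δu = (3.02 + 1.02)/1.50 = 4.04/1.50 = 2.69 percentage points.

2.69 percentage points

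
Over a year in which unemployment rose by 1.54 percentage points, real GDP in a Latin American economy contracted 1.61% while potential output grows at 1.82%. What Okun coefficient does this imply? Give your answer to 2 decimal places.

Growth form: g_Y = g_Y* - β × Δu, so β = (g_Y* - g_Y)/Δu.
β = (1.82 + 1.61)/1.54 = 3.43/1.54 = 2.23.

β ≈ 2.23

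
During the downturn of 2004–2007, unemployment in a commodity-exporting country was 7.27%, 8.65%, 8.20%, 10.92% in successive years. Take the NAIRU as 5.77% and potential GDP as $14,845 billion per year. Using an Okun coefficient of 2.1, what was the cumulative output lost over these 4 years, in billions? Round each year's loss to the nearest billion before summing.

$3,729 billion

Year 2004: gap = -2.1 × (7.27 - 5.77) = -3.15%, loss ≈ 14845 × 3.15/100 ≈ 468.
Year 2005: gap = -2.1 × (8.65 - 5.77) = -6.048%, loss ≈ 14845 × 6.048/100 ≈ 898.
Year 2006: gap = -2.1 × (8.2 - 5.77) = -5.103%, loss ≈ 14845 × 5.103/100 ≈ 758.
Year 2007: gap = -2.1 × (10.92 - 5.77) = -10.815%, loss ≈ 14845 × 10.815/100 ≈ 1605.
Total lost output = 468 + 898 + 758 + 1605 = 3729 billion.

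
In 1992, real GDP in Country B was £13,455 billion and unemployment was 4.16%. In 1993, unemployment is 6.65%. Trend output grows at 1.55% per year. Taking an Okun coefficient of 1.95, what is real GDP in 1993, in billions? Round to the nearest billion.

£13,010 billion

Δu = 6.65 - 4.16 = 2.49 points.
Okun's law (growth form): g_Y = g_Y* - β × Δu = 1.55 - 1.95 × (2.49) = 1.55 - 4.8555 = -3.3055%.
Real GDP in the next year = 13455 × (1 - 3.3055/100) = 13455 × 0.966945 ≈ 13010 billion.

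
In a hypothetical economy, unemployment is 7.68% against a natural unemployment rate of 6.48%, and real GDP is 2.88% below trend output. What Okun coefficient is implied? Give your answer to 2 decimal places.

β ≈ 2.40

Okun's law: output gap = -β × (u - u*).
-2.88 = -β × (7.68 - 6.48) = -β × 1.2, so β = 2.88/1.2 = 2.40.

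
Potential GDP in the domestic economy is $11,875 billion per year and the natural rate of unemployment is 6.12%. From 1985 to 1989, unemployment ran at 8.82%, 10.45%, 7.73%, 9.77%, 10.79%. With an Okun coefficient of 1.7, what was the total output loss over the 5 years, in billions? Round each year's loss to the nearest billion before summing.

$3,424 billion

Year 1985: gap = -1.7 × (8.82 - 6.12) = -4.59%, loss ≈ 11875 × 4.59/100 ≈ 545.
Year 1986: gap = -1.7 × (10.45 - 6.12) = -7.361%, loss ≈ 11875 × 7.361/100 ≈ 874.
Year 1987: gap = -1.7 × (7.73 - 6.12) = -2.737%, loss ≈ 11875 × 2.737/100 ≈ 325.
Year 1988: gap = -1.7 × (9.77 - 6.12) = -6.205%, loss ≈ 11875 × 6.205/100 ≈ 737.
Year 1989: gap = -1.7 × (10.79 - 6.12) = -7.939%, loss ≈ 11875 × 7.939/100 ≈ 943.
Total lost output = 545 + 874 + 325 + 737 + 943 = 3424 billion.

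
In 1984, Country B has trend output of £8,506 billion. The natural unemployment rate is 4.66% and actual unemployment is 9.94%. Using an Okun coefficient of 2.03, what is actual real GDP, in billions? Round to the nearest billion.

£7,594 billion

Unemployment gap = 9.94 - 4.66 = 5.28 points, so the output gap is -2.03 × 5.28 = -10.7184%.
Actual GDP = 8506 × (1 - 10.7184/100) = 8506 × 0.892816 ≈ 7594 billion.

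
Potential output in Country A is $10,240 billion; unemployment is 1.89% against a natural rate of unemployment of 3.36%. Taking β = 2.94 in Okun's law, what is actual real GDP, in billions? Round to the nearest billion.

Unemployment gap = 1.89 - 3.36 = -1.47 points, so the output gap is -2.94 × (-1.47) = 4.3218%.
Actual GDP = 10240 × (1 + 4.3218/100) = 10240 × 1.043218 ≈ 10683 billion.

$10,683 billion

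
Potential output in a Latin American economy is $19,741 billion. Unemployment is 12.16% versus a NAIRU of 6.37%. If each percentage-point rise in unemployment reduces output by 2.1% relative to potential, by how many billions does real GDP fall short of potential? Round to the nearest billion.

Output gap = -2.1 × (12.16 - 6.37) = -2.1 × 5.79 = -12.159%.
Actual GDP ≈ 19741 × 0.87841 ≈ 17341 billion, so the shortfall is 19741 - 17341 = 2400 billion.

$2,400 billion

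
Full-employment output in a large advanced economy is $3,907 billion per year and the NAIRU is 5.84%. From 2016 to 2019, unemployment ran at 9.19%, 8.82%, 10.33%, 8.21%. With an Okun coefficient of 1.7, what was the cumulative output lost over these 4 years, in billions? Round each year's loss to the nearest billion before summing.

Year 2016: gap = -1.7 × (9.19 - 5.84) = -5.695%, loss ≈ 3907 × 5.695/100 ≈ 223.
Year 2017: gap = -1.7 × (8.82 - 5.84) = -5.066%, loss ≈ 3907 × 5.066/100 ≈ 198.
Year 2018: gap = -1.7 × (10.33 - 5.84) = -7.633%, loss ≈ 3907 × 7.633/100 ≈ 298.
Year 2019: gap = -1.7 × (8.21 - 5.84) = -4.029%, loss ≈ 3907 × 4.029/100 ≈ 157.
Total lost output = 223 + 198 + 298 + 157 = 876 billion.

$876 billion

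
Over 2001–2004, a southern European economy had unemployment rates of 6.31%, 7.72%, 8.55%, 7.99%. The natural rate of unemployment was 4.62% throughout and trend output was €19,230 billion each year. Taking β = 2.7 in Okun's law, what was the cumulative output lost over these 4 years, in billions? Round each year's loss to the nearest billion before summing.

€6,277 billion

Year 2001: gap = -2.7 × (6.31 - 4.62) = -4.563%, loss ≈ 19230 × 4.563/100 ≈ 877.
Year 2002: gap = -2.7 × (7.72 - 4.62) = -8.37%, loss ≈ 19230 × 8.37/100 ≈ 1610.
Year 2003: gap = -2.7 × (8.55 - 4.62) = -10.611%, loss ≈ 19230 × 10.611/100 ≈ 2040.
Year 2004: gap = -2.7 × (7.99 - 4.62) = -9.099%, loss ≈ 19230 × 9.099/100 ≈ 1750.
Total lost output = 877 + 1610 + 2040 + 1750 = 6277 billion.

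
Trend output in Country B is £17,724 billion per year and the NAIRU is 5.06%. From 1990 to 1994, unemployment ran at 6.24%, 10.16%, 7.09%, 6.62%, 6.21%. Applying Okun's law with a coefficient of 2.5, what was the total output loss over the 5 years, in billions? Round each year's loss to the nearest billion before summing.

Year 1990: gap = -2.5 × (6.24 - 5.06) = -2.95%, loss ≈ 17724 × 2.95/100 ≈ 523.
Year 1991: gap = -2.5 × (10.16 - 5.06) = -12.75%, loss ≈ 17724 × 12.75/100 ≈ 2260.
Year 1992: gap = -2.5 × (7.09 - 5.06) = -5.075%, loss ≈ 17724 × 5.075/100 ≈ 899.
Year 1993: gap = -2.5 × (6.62 - 5.06) = -3.9%, loss ≈ 17724 × 3.9/100 ≈ 691.
Year 1994: gap = -2.5 × (6.21 - 5.06) = -2.875%, loss ≈ 17724 × 2.875/100 ≈ 510.
Total lost output = 523 + 2260 + 899 + 691 + 510 = 4883 billion.

£4,883 billion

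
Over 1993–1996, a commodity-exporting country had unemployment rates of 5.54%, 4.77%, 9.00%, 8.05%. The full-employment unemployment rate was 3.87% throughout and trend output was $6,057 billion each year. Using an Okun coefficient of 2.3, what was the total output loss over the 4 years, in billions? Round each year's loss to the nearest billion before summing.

$1,655 billion

Year 1993: gap = -2.3 × (5.54 - 3.87) = -3.841%, loss ≈ 6057 × 3.841/100 ≈ 233.
Year 1994: gap = -2.3 × (4.77 - 3.87) = -2.07%, loss ≈ 6057 × 2.07/100 ≈ 125.
Year 1995: gap = -2.3 × (9 - 3.87) = -11.799%, loss ≈ 6057 × 11.799/100 ≈ 715.
Year 1996: gap = -2.3 × (8.05 - 3.87) = -9.614%, loss ≈ 6057 × 9.614/100 ≈ 582.
Total lost output = 233 + 125 + 715 + 582 = 1655 billion.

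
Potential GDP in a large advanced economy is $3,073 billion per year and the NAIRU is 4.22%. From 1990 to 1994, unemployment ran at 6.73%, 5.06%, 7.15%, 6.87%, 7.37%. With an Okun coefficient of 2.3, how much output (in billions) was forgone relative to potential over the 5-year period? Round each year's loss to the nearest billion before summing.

Year 1990: gap = -2.3 × (6.73 - 4.22) = -5.773%, loss ≈ 3073 × 5.773/100 ≈ 177.
Year 1991: gap = -2.3 × (5.06 - 4.22) = -1.932%, loss ≈ 3073 × 1.932/100 ≈ 59.
Year 1992: gap = -2.3 × (7.15 - 4.22) = -6.739%, loss ≈ 3073 × 6.739/100 ≈ 207.
Year 1993: gap = -2.3 × (6.87 - 4.22) = -6.095%, loss ≈ 3073 × 6.095/100 ≈ 187.
Year 1994: gap = -2.3 × (7.37 - 4.22) = -7.245%, loss ≈ 3073 × 7.245/100 ≈ 223.
Total lost output = 177 + 59 + 207 + 187 + 223 = 853 billion.

$853 billion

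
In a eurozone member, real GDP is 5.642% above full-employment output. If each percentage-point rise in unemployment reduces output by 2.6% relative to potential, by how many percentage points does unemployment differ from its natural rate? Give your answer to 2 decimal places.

Okun's law: output gap = -β × (u - u*), so u - u* = -(output gap)/β.
u - u* = -(5.642)/2.6 = -2.17 percentage points.

-2.17 percentage points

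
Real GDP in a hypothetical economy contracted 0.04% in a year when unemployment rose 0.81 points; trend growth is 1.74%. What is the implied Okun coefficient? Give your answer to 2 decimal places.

β ≈ 2.20

Growth form: g_Y = g_Y* - β × Δu, so β = (g_Y* - g_Y)/Δu.
β = (1.74 + 0.04)/0.81 = 1.78/0.81 = 2.20.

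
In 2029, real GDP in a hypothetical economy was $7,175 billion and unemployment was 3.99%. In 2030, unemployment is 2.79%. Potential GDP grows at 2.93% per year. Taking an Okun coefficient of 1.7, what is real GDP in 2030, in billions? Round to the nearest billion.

Δu = 2.79 - 3.99 = -1.2 points.
Okun's law (growth form): g_Y = g_Y* - β × Δu = 2.93 - 1.7 × (-1.20) = 2.93 + 2.04 = 4.97%.
Real GDP in the next year = 7175 × (1 + 4.97/100) = 7175 × 1.0497 ≈ 7532 billion.

$7,532 billion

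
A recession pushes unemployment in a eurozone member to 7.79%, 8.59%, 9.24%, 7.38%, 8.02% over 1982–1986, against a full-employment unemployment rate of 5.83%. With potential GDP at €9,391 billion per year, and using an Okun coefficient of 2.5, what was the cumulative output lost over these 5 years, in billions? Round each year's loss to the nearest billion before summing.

€2,787 billion

Year 1982: gap = -2.5 × (7.79 - 5.83) = -4.9%, loss ≈ 9391 × 4.9/100 ≈ 460.
Year 1983: gap = -2.5 × (8.59 - 5.83) = -6.9%, loss ≈ 9391 × 6.9/100 ≈ 648.
Year 1984: gap = -2.5 × (9.24 - 5.83) = -8.525%, loss ≈ 9391 × 8.525/100 ≈ 801.
Year 1985: gap = -2.5 × (7.38 - 5.83) = -3.875%, loss ≈ 9391 × 3.875/100 ≈ 364.
Year 1986: gap = -2.5 × (8.02 - 5.83) = -5.475%, loss ≈ 9391 × 5.475/100 ≈ 514.
Total lost output = 460 + 648 + 801 + 364 + 514 = 2787 billion.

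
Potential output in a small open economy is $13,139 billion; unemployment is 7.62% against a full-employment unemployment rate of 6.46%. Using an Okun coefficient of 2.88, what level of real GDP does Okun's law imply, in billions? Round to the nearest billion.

Unemployment gap = 7.62 - 6.46 = 1.16 points, so the output gap is -2.88 × 1.16 = -3.3408%.
Actual GDP = 13139 × (1 - 3.3408/100) = 13139 × 0.966592 ≈ 12700 billion.

$12,700 billion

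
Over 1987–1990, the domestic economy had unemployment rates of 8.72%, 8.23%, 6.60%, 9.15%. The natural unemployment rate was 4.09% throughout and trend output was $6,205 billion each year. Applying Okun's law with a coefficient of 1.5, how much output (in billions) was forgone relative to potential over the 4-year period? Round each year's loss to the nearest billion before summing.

Year 1987: gap = -1.5 × (8.72 - 4.09) = -6.945%, loss ≈ 6205 × 6.945/100 ≈ 431.
Year 1988: gap = -1.5 × (8.23 - 4.09) = -6.21%, loss ≈ 6205 × 6.21/100 ≈ 385.
Year 1989: gap = -1.5 × (6.6 - 4.09) = -3.765%, loss ≈ 6205 × 3.765/100 ≈ 234.
Year 1990: gap = -1.5 × (9.15 - 4.09) = -7.59%, loss ≈ 6205 × 7.59/100 ≈ 471.
Total lost output = 431 + 385 + 234 + 471 = 1521 billion.

$1,521 billion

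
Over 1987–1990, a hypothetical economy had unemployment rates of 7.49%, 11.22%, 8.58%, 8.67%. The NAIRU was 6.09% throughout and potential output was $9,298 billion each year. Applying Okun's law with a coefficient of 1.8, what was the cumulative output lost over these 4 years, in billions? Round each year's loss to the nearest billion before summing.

Year 1987: gap = -1.8 × (7.49 - 6.09) = -2.52%, loss ≈ 9298 × 2.52/100 ≈ 234.
Year 1988: gap = -1.8 × (11.22 - 6.09) = -9.234%, loss ≈ 9298 × 9.234/100 ≈ 859.
Year 1989: gap = -1.8 × (8.58 - 6.09) = -4.482%, loss ≈ 9298 × 4.482/100 ≈ 417.
Year 1990: gap = -1.8 × (8.67 - 6.09) = -4.644%, loss ≈ 9298 × 4.644/100 ≈ 432.
Total lost output = 234 + 859 + 417 + 432 = 1942 billion.

$1,942 billion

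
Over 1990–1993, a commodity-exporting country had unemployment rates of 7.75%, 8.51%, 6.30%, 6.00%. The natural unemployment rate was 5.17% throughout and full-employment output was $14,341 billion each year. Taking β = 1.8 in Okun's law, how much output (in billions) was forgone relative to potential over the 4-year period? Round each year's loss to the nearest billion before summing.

Year 1990: gap = -1.8 × (7.75 - 5.17) = -4.644%, loss ≈ 14341 × 4.644/100 ≈ 666.
Year 1991: gap = -1.8 × (8.51 - 5.17) = -6.012%, loss ≈ 14341 × 6.012/100 ≈ 862.
Year 1992: gap = -1.8 × (6.3 - 5.17) = -2.034%, loss ≈ 14341 × 2.034/100 ≈ 292.
Year 1993: gap = -1.8 × (6 - 5.17) = -1.494%, loss ≈ 14341 × 1.494/100 ≈ 214.
Total lost output = 666 + 862 + 292 + 214 = 2034 billion.

$2,034 billion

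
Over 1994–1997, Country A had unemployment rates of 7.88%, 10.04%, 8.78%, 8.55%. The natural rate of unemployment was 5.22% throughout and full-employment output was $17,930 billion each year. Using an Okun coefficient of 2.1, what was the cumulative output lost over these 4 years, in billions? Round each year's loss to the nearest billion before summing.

$5,411 billion

Year 1994: gap = -2.1 × (7.88 - 5.22) = -5.586%, loss ≈ 17930 × 5.586/100 ≈ 1002.
Year 1995: gap = -2.1 × (10.04 - 5.22) = -10.122%, loss ≈ 17930 × 10.122/100 ≈ 1815.
Year 1996: gap = -2.1 × (8.78 - 5.22) = -7.476%, loss ≈ 17930 × 7.476/100 ≈ 1340.
Year 1997: gap = -2.1 × (8.55 - 5.22) = -6.993%, loss ≈ 17930 × 6.993/100 ≈ 1254.
Total lost output = 1002 + 1815 + 1340 + 1254 = 5411 billion.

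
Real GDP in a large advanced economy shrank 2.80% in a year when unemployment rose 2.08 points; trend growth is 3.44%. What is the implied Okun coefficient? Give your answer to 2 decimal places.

β ≈ 3.00

Growth form: g_Y = g_Y* - β × Δu, so β = (g_Y* - g_Y)/Δu.
β = (3.44 + 2.8)/2.08 = 6.24/2.08 = 3.00.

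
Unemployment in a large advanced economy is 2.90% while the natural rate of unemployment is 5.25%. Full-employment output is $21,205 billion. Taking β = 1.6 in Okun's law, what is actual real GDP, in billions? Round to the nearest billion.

Unemployment gap = 2.9 - 5.25 = -2.35 points, so the output gap is -1.6 × (-2.35) = 3.76%.
Actual GDP = 21205 × (1 + 3.76/100) = 21205 × 1.0376 ≈ 22002 billion.

$22,002 billion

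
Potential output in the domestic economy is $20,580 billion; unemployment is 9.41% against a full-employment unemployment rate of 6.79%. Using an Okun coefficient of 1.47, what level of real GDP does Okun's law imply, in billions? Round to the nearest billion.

$19,787 billion

Unemployment gap = 9.41 - 6.79 = 2.62 points, so the output gap is -1.47 × 2.62 = -3.8514%.
Actual GDP = 20580 × (1 - 3.8514/100) = 20580 × 0.961486 ≈ 19787 billion.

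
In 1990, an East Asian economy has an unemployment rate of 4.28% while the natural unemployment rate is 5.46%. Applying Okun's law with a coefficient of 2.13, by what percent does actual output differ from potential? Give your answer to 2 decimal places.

The unemployment gap is 4.28 - 5.46 = -1.18 percentage points.
Okun's law gives an output gap of -2.13 × (-1.18) = 2.5134%, i.e. 2.51% above potential.

2.51%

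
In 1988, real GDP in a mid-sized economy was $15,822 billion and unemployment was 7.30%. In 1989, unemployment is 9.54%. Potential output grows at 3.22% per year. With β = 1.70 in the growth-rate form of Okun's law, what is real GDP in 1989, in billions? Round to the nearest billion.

$15,729 billion

Δu = 9.54 - 7.3 = 2.24 points.
Okun's law (growth form): g_Y = g_Y* - β × Δu = 3.22 - 1.70 × (2.24) = 3.22 - 3.808 = -0.588%.
Real GDP in the next year = 15822 × (1 - 0.588/100) = 15822 × 0.99412 ≈ 15729 billion.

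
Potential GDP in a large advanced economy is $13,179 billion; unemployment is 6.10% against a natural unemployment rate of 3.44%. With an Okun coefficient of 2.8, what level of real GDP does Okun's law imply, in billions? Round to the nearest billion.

$12,197 billion

Unemployment gap = 6.1 - 3.44 = 2.66 points, so the output gap is -2.8 × 2.66 = -7.448%.
Actual GDP = 13179 × (1 - 7.448/100) = 13179 × 0.92552 ≈ 12197 billion.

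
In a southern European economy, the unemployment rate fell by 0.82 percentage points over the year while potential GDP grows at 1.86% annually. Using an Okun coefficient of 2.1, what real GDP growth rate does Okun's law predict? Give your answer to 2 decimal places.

3.58%

Growth-rate Okun's law: g_Y = g_Y* - β × Δu.
g_Y = 1.86 - 2.1 × (-0.82) = 1.86 + 1.722 = 3.582%, i.e. 3.58% to 2 d.p.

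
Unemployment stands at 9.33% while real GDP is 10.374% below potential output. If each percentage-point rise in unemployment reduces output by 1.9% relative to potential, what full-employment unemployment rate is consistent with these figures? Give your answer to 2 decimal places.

3.87%

From Okun's law, u - u* = -(output gap)/β = -(-10.374)/1.9 = 5.46 points.
So u* = 9.33 - 5.46 = 3.87%.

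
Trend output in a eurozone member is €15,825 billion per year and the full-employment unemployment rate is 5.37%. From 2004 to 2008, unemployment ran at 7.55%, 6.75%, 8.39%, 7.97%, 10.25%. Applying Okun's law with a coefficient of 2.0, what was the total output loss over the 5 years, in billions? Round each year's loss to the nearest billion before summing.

Year 2004: gap = -2.0 × (7.55 - 5.37) = -4.36%, loss ≈ 15825 × 4.36/100 ≈ 690.
Year 2005: gap = -2.0 × (6.75 - 5.37) = -2.76%, loss ≈ 15825 × 2.76/100 ≈ 437.
Year 2006: gap = -2.0 × (8.39 - 5.37) = -6.04%, loss ≈ 15825 × 6.04/100 ≈ 956.
Year 2007: gap = -2.0 × (7.97 - 5.37) = -5.2%, loss ≈ 15825 × 5.2/100 ≈ 823.
Year 2008: gap = -2.0 × (10.25 - 5.37) = -9.76%, loss ≈ 15825 × 9.76/100 ≈ 1545.
Total lost output = 690 + 437 + 956 + 823 + 1545 = 4451 billion.

€4,451 billion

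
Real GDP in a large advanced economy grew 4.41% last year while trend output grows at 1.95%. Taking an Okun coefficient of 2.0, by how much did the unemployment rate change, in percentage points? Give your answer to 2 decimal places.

-1.23 percentage points

Growth-rate Okun's law: g_Y = g_Y* - β × Δu, so Δu = (g_Y* - g_Y)/β.
Δu = (1.95 - 4.41)/2.0 = -2.46/2.0 = -1.23 percentage points.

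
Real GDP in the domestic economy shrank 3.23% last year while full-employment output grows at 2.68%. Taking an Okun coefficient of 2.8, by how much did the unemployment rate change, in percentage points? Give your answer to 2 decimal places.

2.11 percentage points

Growth-rate Okun's law: g_Y = g_Y* - β × Δu, so Δu = (g_Y* - g_Y)/β.
Δu = (2.68 + 3.23)/2.8 = 5.91/2.8 = 2.11 percentage points.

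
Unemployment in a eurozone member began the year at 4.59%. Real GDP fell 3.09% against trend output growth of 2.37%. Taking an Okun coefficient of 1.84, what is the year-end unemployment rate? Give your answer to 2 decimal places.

Growth-rate Okun's law: g_Y = g_Y* - β × Δu, so Δu = (g_Y* - g_Y)/β.
Δu = (2.37 + 3.09)/1.84 = 5.46/1.84 = 2.97 percentage points.
Year-end unemployment = 4.59 + 2.97 = 7.56%.

7.56%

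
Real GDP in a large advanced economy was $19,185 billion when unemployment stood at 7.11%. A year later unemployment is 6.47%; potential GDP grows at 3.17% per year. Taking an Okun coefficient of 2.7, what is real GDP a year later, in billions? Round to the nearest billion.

$20,125 billion

Δu = 6.47 - 7.11 = -0.64 points.
Okun's law (growth form): g_Y = g_Y* - β × Δu = 3.17 - 2.7 × (-0.64) = 3.17 + 1.728 = 4.898%.
Real GDP in the next year = 19185 × (1 + 4.898/100) = 19185 × 1.04898 ≈ 20125 billion.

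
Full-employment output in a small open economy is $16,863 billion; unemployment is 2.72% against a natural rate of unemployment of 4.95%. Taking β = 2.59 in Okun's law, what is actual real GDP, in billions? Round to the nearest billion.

$17,837 billion

Unemployment gap = 2.72 - 4.95 = -2.23 points, so the output gap is -2.59 × (-2.23) = 5.7757%.
Actual GDP = 16863 × (1 + 5.7757/100) = 16863 × 1.057757 ≈ 17837 billion.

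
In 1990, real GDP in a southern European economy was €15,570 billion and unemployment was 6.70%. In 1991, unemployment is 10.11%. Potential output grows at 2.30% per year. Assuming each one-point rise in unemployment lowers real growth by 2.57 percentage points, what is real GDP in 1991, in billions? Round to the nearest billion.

€14,564 billion

Δu = 10.11 - 6.7 = 3.41 points.
Okun's law (growth form): g_Y = g_Y* - β × Δu = 2.30 - 2.57 × (3.41) = 2.3 - 8.7637 = -6.4637%.
Real GDP in the next year = 15570 × (1 - 6.4637/100) = 15570 × 0.935363 ≈ 14564 billion.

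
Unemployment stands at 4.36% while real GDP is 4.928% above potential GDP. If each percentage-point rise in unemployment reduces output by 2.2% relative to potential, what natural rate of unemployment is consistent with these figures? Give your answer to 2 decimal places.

From Okun's law, u - u* = -(output gap)/β = -(4.928)/2.2 = -2.24 points.
So u* = 4.36 + 2.24 = 6.60%.

6.60%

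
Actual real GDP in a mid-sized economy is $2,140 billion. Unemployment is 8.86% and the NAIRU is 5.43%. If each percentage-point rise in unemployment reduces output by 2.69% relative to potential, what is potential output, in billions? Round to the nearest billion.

Unemployment gap = 8.86 - 5.43 = 3.43 points, so output gap = -2.69 × 3.43 = -9.2267%.
Since Y = Y* × (1 + gap/100), Y* = 2140/0.907733 ≈ 2358 billion.

$2,358 billion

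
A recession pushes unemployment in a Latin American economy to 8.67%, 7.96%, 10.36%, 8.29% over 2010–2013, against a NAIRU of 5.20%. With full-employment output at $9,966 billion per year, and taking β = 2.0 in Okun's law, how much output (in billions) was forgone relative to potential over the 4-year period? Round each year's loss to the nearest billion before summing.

Year 2010: gap = -2.0 × (8.67 - 5.2) = -6.94%, loss ≈ 9966 × 6.94/100 ≈ 692.
Year 2011: gap = -2.0 × (7.96 - 5.2) = -5.52%, loss ≈ 9966 × 5.52/100 ≈ 550.
Year 2012: gap = -2.0 × (10.36 - 5.2) = -10.32%, loss ≈ 9966 × 10.32/100 ≈ 1028.
Year 2013: gap = -2.0 × (8.29 - 5.2) = -6.18%, loss ≈ 9966 × 6.18/100 ≈ 616.
Total lost output = 692 + 550 + 1028 + 616 = 2886 billion.

$2,886 billion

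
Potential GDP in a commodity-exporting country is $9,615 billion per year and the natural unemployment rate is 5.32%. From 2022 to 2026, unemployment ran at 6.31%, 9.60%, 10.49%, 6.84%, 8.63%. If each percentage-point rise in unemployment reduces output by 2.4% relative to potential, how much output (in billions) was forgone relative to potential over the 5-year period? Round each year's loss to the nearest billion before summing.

Year 2022: gap = -2.4 × (6.31 - 5.32) = -2.376%, loss ≈ 9615 × 2.376/100 ≈ 228.
Year 2023: gap = -2.4 × (9.6 - 5.32) = -10.272%, loss ≈ 9615 × 10.272/100 ≈ 988.
Year 2024: gap = -2.4 × (10.49 - 5.32) = -12.408%, loss ≈ 9615 × 12.408/100 ≈ 1193.
Year 2025: gap = -2.4 × (6.84 - 5.32) = -3.648%, loss ≈ 9615 × 3.648/100 ≈ 351.
Year 2026: gap = -2.4 × (8.63 - 5.32) = -7.944%, loss ≈ 9615 × 7.944/100 ≈ 764.
Total lost output = 228 + 988 + 1193 + 351 + 764 = 3524 billion.

$3,524 billion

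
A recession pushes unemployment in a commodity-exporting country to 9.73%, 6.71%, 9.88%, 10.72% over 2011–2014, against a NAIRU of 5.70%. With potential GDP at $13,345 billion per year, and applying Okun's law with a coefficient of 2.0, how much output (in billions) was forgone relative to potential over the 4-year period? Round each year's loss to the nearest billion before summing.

$3,802 billion

Year 2011: gap = -2.0 × (9.73 - 5.7) = -8.06%, loss ≈ 13345 × 8.06/100 ≈ 1076.
Year 2012: gap = -2.0 × (6.71 - 5.7) = -2.02%, loss ≈ 13345 × 2.02/100 ≈ 270.
Year 2013: gap = -2.0 × (9.88 - 5.7) = -8.36%, loss ≈ 13345 × 8.36/100 ≈ 1116.
Year 2014: gap = -2.0 × (10.72 - 5.7) = -10.04%, loss ≈ 13345 × 10.04/100 ≈ 1340.
Total lost output = 1076 + 270 + 1116 + 1340 = 3802 billion.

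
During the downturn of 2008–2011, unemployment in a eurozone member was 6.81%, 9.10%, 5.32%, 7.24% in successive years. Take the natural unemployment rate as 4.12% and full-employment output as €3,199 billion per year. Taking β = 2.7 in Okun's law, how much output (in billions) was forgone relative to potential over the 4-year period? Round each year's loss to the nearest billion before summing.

€1,035 billion

Year 2008: gap = -2.7 × (6.81 - 4.12) = -7.263%, loss ≈ 3199 × 7.263/100 ≈ 232.
Year 2009: gap = -2.7 × (9.1 - 4.12) = -13.446%, loss ≈ 3199 × 13.446/100 ≈ 430.
Year 2010: gap = -2.7 × (5.32 - 4.12) = -3.24%, loss ≈ 3199 × 3.24/100 ≈ 104.
Year 2011: gap = -2.7 × (7.24 - 4.12) = -8.424%, loss ≈ 3199 × 8.424/100 ≈ 269.
Total lost output = 232 + 430 + 104 + 269 = 1035 billion.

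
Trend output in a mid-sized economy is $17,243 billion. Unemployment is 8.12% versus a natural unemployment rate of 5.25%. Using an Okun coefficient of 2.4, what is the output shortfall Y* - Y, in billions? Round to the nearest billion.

Output gap = -2.4 × (8.12 - 5.25) = -2.4 × 2.87 = -6.888%.
Actual GDP ≈ 17243 × 0.93112 ≈ 16055 billion, so the shortfall is 17243 - 16055 = 1188 billion.

$1,188 billion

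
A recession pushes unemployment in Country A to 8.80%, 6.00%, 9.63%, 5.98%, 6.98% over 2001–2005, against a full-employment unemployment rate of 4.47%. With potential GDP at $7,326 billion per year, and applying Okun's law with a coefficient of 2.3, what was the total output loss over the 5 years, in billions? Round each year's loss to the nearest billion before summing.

Year 2001: gap = -2.3 × (8.8 - 4.47) = -9.959%, loss ≈ 7326 × 9.959/100 ≈ 730.
Year 2002: gap = -2.3 × (6 - 4.47) = -3.519%, loss ≈ 7326 × 3.519/100 ≈ 258.
Year 2003: gap = -2.3 × (9.63 - 4.47) = -11.868%, loss ≈ 7326 × 11.868/100 ≈ 869.
Year 2004: gap = -2.3 × (5.98 - 4.47) = -3.473%, loss ≈ 7326 × 3.473/100 ≈ 254.
Year 2005: gap = -2.3 × (6.98 - 4.47) = -5.773%, loss ≈ 7326 × 5.773/100 ≈ 423.
Total lost output = 730 + 258 + 869 + 254 + 423 = 2534 billion.

$2,534 billion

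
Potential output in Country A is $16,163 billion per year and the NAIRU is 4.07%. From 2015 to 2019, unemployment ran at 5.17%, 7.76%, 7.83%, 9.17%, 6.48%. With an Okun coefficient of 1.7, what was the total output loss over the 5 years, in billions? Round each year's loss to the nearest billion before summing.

$4,412 billion

Year 2015: gap = -1.7 × (5.17 - 4.07) = -1.87%, loss ≈ 16163 × 1.87/100 ≈ 302.
Year 2016: gap = -1.7 × (7.76 - 4.07) = -6.273%, loss ≈ 16163 × 6.273/100 ≈ 1014.
Year 2017: gap = -1.7 × (7.83 - 4.07) = -6.392%, loss ≈ 16163 × 6.392/100 ≈ 1033.
Year 2018: gap = -1.7 × (9.17 - 4.07) = -8.67%, loss ≈ 16163 × 8.67/100 ≈ 1401.
Year 2019: gap = -1.7 × (6.48 - 4.07) = -4.097%, loss ≈ 16163 × 4.097/100 ≈ 662.
Total lost output = 302 + 1014 + 1033 + 1401 + 662 = 4412 billion.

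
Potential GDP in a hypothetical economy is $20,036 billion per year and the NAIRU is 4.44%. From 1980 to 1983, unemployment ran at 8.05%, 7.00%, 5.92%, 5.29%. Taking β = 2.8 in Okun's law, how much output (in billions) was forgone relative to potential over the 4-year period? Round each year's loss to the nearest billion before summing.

$4,768 billion

Year 1980: gap = -2.8 × (8.05 - 4.44) = -10.108%, loss ≈ 20036 × 10.108/100 ≈ 2025.
Year 1981: gap = -2.8 × (7 - 4.44) = -7.168%, loss ≈ 20036 × 7.168/100 ≈ 1436.
Year 1982: gap = -2.8 × (5.92 - 4.44) = -4.144%, loss ≈ 20036 × 4.144/100 ≈ 830.
Year 1983: gap = -2.8 × (5.29 - 4.44) = -2.38%, loss ≈ 20036 × 2.38/100 ≈ 477.
Total lost output = 2025 + 1436 + 830 + 477 = 4768 billion.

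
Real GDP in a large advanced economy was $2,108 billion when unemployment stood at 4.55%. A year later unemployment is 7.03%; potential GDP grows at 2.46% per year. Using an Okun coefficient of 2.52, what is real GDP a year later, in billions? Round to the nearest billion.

$2,028 billion

Δu = 7.03 - 4.55 = 2.48 points.
Okun's law (growth form): g_Y = g_Y* - β × Δu = 2.46 - 2.52 × (2.48) = 2.46 - 6.2496 = -3.7896%.
Real GDP in the next year = 2108 × (1 - 3.7896/100) = 2108 × 0.962104 ≈ 2028 billion.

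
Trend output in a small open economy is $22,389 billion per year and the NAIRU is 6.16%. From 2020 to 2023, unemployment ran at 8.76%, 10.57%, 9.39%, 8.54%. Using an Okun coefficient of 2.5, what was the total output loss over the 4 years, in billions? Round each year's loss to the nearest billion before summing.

Year 2020: gap = -2.5 × (8.76 - 6.16) = -6.5%, loss ≈ 22389 × 6.5/100 ≈ 1455.
Year 2021: gap = -2.5 × (10.57 - 6.16) = -11.025%, loss ≈ 22389 × 11.025/100 ≈ 2468.
Year 2022: gap = -2.5 × (9.39 - 6.16) = -8.075%, loss ≈ 22389 × 8.075/100 ≈ 1808.
Year 2023: gap = -2.5 × (8.54 - 6.16) = -5.95%, loss ≈ 22389 × 5.95/100 ≈ 1332.
Total lost output = 1455 + 2468 + 1808 + 1332 = 7063 billion.

$7,063 billion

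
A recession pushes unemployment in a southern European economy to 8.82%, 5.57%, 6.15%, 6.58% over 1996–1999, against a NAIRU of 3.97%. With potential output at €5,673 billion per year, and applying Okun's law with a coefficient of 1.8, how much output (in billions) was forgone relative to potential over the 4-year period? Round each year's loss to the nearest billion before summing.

€1,148 billion

Year 1996: gap = -1.8 × (8.82 - 3.97) = -8.73%, loss ≈ 5673 × 8.73/100 ≈ 495.
Year 1997: gap = -1.8 × (5.57 - 3.97) = -2.88%, loss ≈ 5673 × 2.88/100 ≈ 163.
Year 1998: gap = -1.8 × (6.15 - 3.97) = -3.924%, loss ≈ 5673 × 3.924/100 ≈ 223.
Year 1999: gap = -1.8 × (6.58 - 3.97) = -4.698%, loss ≈ 5673 × 4.698/100 ≈ 267.
Total lost output = 495 + 163 + 223 + 267 = 1148 billion.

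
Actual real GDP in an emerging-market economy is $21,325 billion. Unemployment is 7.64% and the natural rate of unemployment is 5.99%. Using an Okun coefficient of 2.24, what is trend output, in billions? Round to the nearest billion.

$22,143 billion

Unemployment gap = 7.64 - 5.99 = 1.65 points, so output gap = -2.24 × 1.65 = -3.696%.
Since Y = Y* × (1 + gap/100), Y* = 21325/0.96304 ≈ 22143 billion.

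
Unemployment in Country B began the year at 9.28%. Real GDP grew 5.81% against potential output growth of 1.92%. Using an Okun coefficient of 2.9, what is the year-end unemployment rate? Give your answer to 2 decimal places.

Growth-rate Okun's law: g_Y = g_Y* - β × Δu, so Δu = (g_Y* - g_Y)/β.
Δu = (1.92 - 5.81)/2.9 = -3.89/2.9 = -1.34 percentage points.
Year-end unemployment = 9.28 - 1.34 = 7.94%.

7.94%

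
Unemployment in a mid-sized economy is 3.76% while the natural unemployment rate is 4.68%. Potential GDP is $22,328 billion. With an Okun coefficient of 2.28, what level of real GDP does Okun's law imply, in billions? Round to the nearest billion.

$22,796 billion

Unemployment gap = 3.76 - 4.68 = -0.92 points, so the output gap is -2.28 × (-0.92) = 2.0976%.
Actual GDP = 22328 × (1 + 2.0976/100) = 22328 × 1.020976 ≈ 22796 billion.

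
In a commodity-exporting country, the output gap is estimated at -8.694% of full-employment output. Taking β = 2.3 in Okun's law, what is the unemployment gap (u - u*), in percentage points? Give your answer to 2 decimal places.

3.78 percentage points

Okun's law: output gap = -β × (u - u*), so u - u* = -(output gap)/β.
u - u* = -(-8.694)/2.3 = 3.78 percentage points.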